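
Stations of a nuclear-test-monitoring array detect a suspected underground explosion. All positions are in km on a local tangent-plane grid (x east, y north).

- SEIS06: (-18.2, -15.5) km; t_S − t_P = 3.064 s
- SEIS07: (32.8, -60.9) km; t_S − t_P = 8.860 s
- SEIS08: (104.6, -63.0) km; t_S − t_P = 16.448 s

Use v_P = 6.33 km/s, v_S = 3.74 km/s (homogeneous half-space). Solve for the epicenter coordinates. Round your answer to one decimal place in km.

x ≈ -42.1 km, y ≈ -30.1 km

Distance from S−P lag: d = Δt · v_P v_S / (v_P − v_S) = Δt · (6.33·3.74)/(6.33−3.74) ≈ 9.1406·Δt.
So d_SEIS06 = 28.01, d_SEIS07 = 80.99, d_SEIS08 = 150.34 km.
Circle about each station: (x + 18.2)² + (y + 15.5)² = 28.01²; (x − 32.8)² + (y + 60.9)² = 80.99²; (x − 104.6)² + (y + 63.0)² = 150.34².
Subtracting pairs of circle equations eliminates x²+y² and gives linear equations (the radical axes):
102.0 x − 90.8 y = -1561.66
245.6 x − 95.0 y = -7478.89
Solving the 2×2 system: x ≈ -42.1, y ≈ -30.1 km.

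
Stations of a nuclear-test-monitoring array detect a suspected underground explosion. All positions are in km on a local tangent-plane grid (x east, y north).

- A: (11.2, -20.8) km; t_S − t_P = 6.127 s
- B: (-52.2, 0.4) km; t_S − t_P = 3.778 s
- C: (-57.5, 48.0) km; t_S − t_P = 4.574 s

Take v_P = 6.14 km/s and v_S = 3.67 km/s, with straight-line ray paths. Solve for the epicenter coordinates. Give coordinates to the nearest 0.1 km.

(-25.1, 21.7)

Distance from S−P lag: d = Δt · v_P v_S / (v_P − v_S) = Δt · (6.14·3.67)/(6.14−3.67) ≈ 9.1230·Δt.
So d_A = 55.90, d_B = 34.47, d_C = 41.73 km.
Circle about each station: (x − 11.2)² + (y + 20.8)² = 55.90²; (x + 52.2)² + (y − 0.4)² = 34.47²; (x + 57.5)² + (y − 48.0)² = 41.73².
Subtracting pairs of circle equations eliminates x²+y² and gives linear equations (the radical axes):
-126.8 x + 42.4 y = 4103.55
-137.4 x + 137.6 y = 6435.59
Solving the 2×2 system: x ≈ -25.1, y ≈ 21.7 km.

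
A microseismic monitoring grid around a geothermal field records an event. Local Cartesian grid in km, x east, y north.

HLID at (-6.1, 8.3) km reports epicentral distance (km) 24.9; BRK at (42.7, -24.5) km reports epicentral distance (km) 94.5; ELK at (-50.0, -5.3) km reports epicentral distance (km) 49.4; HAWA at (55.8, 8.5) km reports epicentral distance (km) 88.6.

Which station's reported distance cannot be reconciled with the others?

Solve using three stations at a time. Using BRK, ELK, HAWA (subtract circle equations pairwise → linear system) gives (x, y) ≈ (-27.5, 38.8).
Distances from that point to each station vs reported:
  HLID: calculated 37.3 vs reported 24.9 → residual 12.4 km
  BRK: calculated 94.6 vs reported 94.5 → residual 0.1 km
  ELK: calculated 49.5 vs reported 49.4 → residual 0.1 km
  HAWA: calculated 88.7 vs reported 88.6 → residual 0.1 km
BRK, ELK, HAWA are mutually consistent (residuals ≈ 0); HLID is off by 12.4 km.

HLID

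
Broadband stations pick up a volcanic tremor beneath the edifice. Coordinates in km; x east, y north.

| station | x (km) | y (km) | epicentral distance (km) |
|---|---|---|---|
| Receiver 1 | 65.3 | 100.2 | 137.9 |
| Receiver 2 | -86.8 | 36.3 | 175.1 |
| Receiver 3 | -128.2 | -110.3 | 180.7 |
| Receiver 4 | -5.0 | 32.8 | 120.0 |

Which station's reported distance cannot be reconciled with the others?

Receiver 1

Solve using three stations at a time. Using Receiver 2, Receiver 3, Receiver 4 (subtract circle equations pairwise → linear system) gives (x, y) ≈ (48.8, -74.4).
Distances from that point to each station vs reported:
  Receiver 1: calculated 175.3 vs reported 137.9 → residual 37.4 km
  Receiver 2: calculated 175.0 vs reported 175.1 → residual 0.1 km
  Receiver 3: calculated 180.6 vs reported 180.7 → residual 0.1 km
  Receiver 4: calculated 119.9 vs reported 120.0 → residual 0.1 km
Receiver 2, Receiver 3, Receiver 4 are mutually consistent (residuals ≈ 0); Receiver 1 is off by 37.4 km.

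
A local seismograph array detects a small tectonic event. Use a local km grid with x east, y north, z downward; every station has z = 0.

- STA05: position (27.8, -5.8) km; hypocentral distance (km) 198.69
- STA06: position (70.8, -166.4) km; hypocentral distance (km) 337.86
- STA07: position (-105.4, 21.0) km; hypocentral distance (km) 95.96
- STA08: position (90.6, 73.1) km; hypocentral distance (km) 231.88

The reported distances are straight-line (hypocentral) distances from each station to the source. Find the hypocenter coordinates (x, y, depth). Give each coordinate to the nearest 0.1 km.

(-134.4, 97.2, 50.6)

Each station gives a sphere (x−x_i)² + (y−y_i)² + z² = d_i² (stations at z=0).
Subtracting the STA05 sphere from STA06 and STA07: z² cancels, leaving linear equations in x and y:
86.0 x − 321.2 y = -42776.54
-266.4 x + 53.6 y = 41013.07
Solving: x ≈ -134.398, y ≈ 97.193 km (keep extra digits for the depth step; rounded: -134.4, 97.2).
Then from the STA05 sphere: z² = 198.69² − (x − 27.8)² − (y + 5.8)² with x = -134.398, y = 97.193, so z ≈ 50.616 ≈ 50.6 km.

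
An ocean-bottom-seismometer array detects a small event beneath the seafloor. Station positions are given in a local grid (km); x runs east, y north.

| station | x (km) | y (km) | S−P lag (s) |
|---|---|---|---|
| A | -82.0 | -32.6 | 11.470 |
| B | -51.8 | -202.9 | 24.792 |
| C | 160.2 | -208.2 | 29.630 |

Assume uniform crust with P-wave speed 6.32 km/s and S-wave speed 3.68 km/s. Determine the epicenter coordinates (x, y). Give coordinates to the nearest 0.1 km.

Distance from S−P lag: d = Δt · v_P v_S / (v_P − v_S) = Δt · (6.32·3.68)/(6.32−3.68) ≈ 8.8097·Δt.
So d_A = 101.05, d_B = 218.41, d_C = 261.03 km.
Circle about each station: (x + 82.0)² + (y + 32.6)² = 101.05²; (x + 51.8)² + (y + 202.9)² = 218.41²; (x − 160.2)² + (y + 208.2)² = 261.03².
Subtracting the A equation from the B and C equations removes the quadratic terms:
60.4 x − 340.6 y = -1426.94
484.4 x − 351.2 y = 3298.96
Solving the 2×2 system: x ≈ 11.3, y ≈ 6.2 km.
Check against A (with the unrounded x, y): √((x + 82.0)²+(y + 32.6)²) = 101.04 ≈ 101.05 km. ✓

(11.3, 6.2)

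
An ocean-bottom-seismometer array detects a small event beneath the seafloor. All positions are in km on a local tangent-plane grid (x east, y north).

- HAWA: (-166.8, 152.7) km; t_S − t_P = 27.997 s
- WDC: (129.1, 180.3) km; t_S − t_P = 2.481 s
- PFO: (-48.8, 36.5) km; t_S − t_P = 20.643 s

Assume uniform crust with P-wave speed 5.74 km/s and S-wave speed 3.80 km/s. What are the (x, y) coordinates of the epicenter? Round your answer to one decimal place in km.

x ≈ 147.9 km, y ≈ 159.7 km

Distance from S−P lag: d = Δt · v_P v_S / (v_P − v_S) = Δt · (5.74·3.80)/(5.74−3.80) ≈ 11.2433·Δt.
So d_HAWA = 314.78, d_WDC = 27.89, d_PFO = 232.10 km.
Circle about each station: (x + 166.8)² + (y − 152.7)² = 314.78²; (x − 129.1)² + (y − 180.3)² = 27.89²; (x + 48.8)² + (y − 36.5)² = 232.10².
Subtracting the HAWA equation from the WDC and PFO equations removes the quadratic terms:
591.8 x + 55.2 y = 96343.97
236.0 x − 232.4 y = -2209.80
Solving the 2×2 system: x ≈ 147.9, y ≈ 159.7 km.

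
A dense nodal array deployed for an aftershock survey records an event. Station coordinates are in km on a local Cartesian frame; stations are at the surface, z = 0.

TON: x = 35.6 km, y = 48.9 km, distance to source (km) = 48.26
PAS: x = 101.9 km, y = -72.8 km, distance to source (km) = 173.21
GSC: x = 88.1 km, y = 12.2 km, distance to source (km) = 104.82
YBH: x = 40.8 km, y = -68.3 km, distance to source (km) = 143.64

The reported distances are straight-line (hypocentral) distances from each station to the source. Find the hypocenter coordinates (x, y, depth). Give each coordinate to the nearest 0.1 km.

Each station gives a sphere (x−x_i)² + (y−y_i)² + z² = d_i² (stations at z=0).
Subtracting the TON sphere from PAS and GSC: z² cancels, leaving linear equations in x and y:
132.6 x − 243.4 y = -15647.80
105.0 x − 73.4 y = -4406.32
Solving: x ≈ 4.806, y ≈ 66.907 km (keep extra digits for the depth step; rounded: 4.8, 66.9).
Then from the TON sphere: z² = 48.26² − (x − 35.6)² − (y − 48.9)² with x = 4.806, y = 66.907, so z ≈ 32.504 ≈ 32.5 km.

(4.8, 66.9, 32.5)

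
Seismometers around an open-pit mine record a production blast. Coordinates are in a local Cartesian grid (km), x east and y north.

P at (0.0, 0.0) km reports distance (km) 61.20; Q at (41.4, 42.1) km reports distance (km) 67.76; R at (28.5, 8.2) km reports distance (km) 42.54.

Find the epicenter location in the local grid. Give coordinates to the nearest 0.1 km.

Circle about each station: x² + y² = 61.20²; (x − 41.4)² + (y − 42.1)² = 67.76²; (x − 28.5)² + (y − 8.2)² = 42.54².
Subtracting the P equation from the Q and R equations removes the quadratic terms:
82.8 x + 84.2 y = 2640.39
57.0 x + 16.4 y = 2815.28
Solving the 2×2 system: x ≈ 56.3, y ≈ -24.0 km.

x ≈ 56.3 km, y ≈ -24.0 km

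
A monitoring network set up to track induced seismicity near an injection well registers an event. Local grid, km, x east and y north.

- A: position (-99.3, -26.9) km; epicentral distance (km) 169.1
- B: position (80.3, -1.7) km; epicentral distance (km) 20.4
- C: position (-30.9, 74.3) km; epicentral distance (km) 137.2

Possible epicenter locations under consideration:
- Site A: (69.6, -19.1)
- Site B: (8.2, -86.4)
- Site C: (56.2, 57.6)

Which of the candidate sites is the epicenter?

Site A

For each candidate, compare |candidate − station| to the reported distance:
Site A: residuals A 0.0, B 0.0, C 0.0 → max 0.0 km
Site B: residuals A 46.2, B 90.8, C 28.2 → max 90.8 km
Site C: residuals A 7.9, B 43.6, C 48.5 → max 48.5 km
Only Site A has all residuals ≈ 0.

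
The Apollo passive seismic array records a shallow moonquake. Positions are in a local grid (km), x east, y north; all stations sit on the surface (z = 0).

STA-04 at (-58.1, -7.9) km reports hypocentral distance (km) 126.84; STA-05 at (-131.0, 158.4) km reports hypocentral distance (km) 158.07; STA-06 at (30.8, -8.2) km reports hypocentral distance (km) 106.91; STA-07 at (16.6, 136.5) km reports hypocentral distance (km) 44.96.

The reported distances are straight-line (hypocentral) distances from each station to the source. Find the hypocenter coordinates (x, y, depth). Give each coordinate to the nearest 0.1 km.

x ≈ 12.9 km, y ≈ 95.6 km, depth ≈ 18.3 km

Each station gives a sphere (x−x_i)² + (y−y_i)² + z² = d_i² (stations at z=0).
Subtracting the STA-04 sphere from STA-05 and STA-06: z² cancels, leaving linear equations in x and y:
-145.8 x + 332.6 y = 29915.80
177.8 x − 0.6 y = 2236.50
Solving: x ≈ 12.901, y ≈ 95.601 km (keep extra digits for the depth step; rounded: 12.9, 95.6).
Then from the STA-04 sphere: z² = 126.84² − (x + 58.1)² − (y + 7.9)² with x = 12.901, y = 95.601, so z ≈ 18.297 ≈ 18.3 km.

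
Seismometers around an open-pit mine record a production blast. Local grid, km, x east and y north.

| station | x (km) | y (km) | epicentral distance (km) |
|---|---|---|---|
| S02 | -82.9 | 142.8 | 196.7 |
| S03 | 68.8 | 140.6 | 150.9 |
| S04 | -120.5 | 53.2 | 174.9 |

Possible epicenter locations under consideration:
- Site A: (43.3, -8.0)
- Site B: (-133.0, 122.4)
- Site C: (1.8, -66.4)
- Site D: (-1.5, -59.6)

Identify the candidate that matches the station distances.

For each candidate, compare |candidate − station| to the reported distance:
Site A: residuals S02 0.1, S03 0.1, S04 0.0 → max 0.1 km
Site B: residuals S02 142.6, S03 51.7, S04 104.6 → max 142.6 km
Site C: residuals S02 29.0, S03 66.7, S04 3.8 → max 66.7 km
Site D: residuals S02 21.5, S03 61.3, S04 10.9 → max 61.3 km
Only Site A has all residuals ≈ 0.

Site A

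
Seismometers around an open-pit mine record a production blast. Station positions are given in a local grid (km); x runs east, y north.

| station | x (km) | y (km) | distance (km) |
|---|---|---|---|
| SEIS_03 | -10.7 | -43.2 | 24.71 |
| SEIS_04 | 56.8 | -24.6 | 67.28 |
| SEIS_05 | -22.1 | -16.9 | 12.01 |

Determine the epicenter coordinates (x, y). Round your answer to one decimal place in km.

Circle about each station: (x + 10.7)² + (y + 43.2)² = 24.71²; (x − 56.8)² + (y + 24.6)² = 67.28²; (x + 22.1)² + (y + 16.9)² = 12.01².
Subtracting the SEIS_03 equation from the SEIS_04 and SEIS_05 equations removes the quadratic terms:
135.0 x + 37.2 y = -2065.34
-22.8 x + 52.6 y = -740.37
Solving the 2×2 system: x ≈ -10.2, y ≈ -18.5 km.

-10.2 km east, -18.5 km north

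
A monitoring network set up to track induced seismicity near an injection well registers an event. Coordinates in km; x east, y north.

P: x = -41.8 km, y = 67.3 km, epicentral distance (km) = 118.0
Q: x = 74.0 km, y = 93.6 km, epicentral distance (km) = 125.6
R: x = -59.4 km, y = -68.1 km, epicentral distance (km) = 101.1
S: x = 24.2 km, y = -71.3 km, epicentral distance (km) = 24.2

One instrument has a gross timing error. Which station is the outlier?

S

Solve using three stations at a time. Using P, Q, R (subtract circle equations pairwise → linear system) gives (x, y) ≈ (32.0, -24.8).
Distances from that point to each station vs reported:
  P: calculated 118.0 vs reported 118.0 → residual 0.0 km
  Q: calculated 125.6 vs reported 125.6 → residual 0.0 km
  R: calculated 101.1 vs reported 101.1 → residual 0.0 km
  S: calculated 47.1 vs reported 24.2 → residual 22.9 km
P, Q, R are mutually consistent (residuals ≈ 0); S is off by 22.9 km.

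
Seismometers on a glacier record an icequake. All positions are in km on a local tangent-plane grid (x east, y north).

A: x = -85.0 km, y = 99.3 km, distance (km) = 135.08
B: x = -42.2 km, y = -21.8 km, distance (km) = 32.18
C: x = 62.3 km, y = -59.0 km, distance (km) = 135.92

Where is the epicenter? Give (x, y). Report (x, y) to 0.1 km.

x ≈ -71.5 km, y ≈ -35.1 km

Circle about each station: (x + 85.0)² + (y − 99.3)² = 135.08²; (x + 42.2)² + (y + 21.8)² = 32.18²; (x − 62.3)² + (y + 59.0)² = 135.92².
Subtracting the A equation from the B and C equations removes the quadratic terms:
85.6 x − 242.2 y = 2381.64
294.6 x − 316.6 y = -9950.84
Solving the 2×2 system: x ≈ -71.5, y ≈ -35.1 km.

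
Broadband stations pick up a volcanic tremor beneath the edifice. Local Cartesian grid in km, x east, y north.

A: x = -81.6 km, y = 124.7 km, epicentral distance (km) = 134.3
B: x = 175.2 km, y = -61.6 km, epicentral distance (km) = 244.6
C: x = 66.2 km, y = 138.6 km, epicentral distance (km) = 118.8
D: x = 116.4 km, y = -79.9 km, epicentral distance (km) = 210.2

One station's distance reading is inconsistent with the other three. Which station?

Solve using three stations at a time. Using B, C, D (subtract circle equations pairwise → linear system) gives (x, y) ≈ (-31.1, 70.1).
Distances from that point to each station vs reported:
  A: calculated 74.4 vs reported 134.3 → residual 59.9 km
  B: calculated 244.7 vs reported 244.6 → residual 0.1 km
  C: calculated 119.0 vs reported 118.8 → residual 0.2 km
  D: calculated 210.3 vs reported 210.2 → residual 0.1 km
B, C, D are mutually consistent (residuals ≈ 0); A is off by 59.9 km.

A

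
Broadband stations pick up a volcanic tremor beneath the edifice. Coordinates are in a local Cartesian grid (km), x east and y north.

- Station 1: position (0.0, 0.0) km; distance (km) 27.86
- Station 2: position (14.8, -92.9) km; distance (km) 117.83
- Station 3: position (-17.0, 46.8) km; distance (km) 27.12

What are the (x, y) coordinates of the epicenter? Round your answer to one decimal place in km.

-19.6 km east, 19.8 km north

Circle about each station: x² + y² = 27.86²; (x − 14.8)² + (y + 92.9)² = 117.83²; (x + 17.0)² + (y − 46.8)² = 27.12².
Subtracting the Station 1 equation from the Station 2 and Station 3 equations removes the quadratic terms:
29.6 x − 185.8 y = -4258.28
-34.0 x + 93.6 y = 2519.93
Solving the 2×2 system: x ≈ -19.6, y ≈ 19.8 km.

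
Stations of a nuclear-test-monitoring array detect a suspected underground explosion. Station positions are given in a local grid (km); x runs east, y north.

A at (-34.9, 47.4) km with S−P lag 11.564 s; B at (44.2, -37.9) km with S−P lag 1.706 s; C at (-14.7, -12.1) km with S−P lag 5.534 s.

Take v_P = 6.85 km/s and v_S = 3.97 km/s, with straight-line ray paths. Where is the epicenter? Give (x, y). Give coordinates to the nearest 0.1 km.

28.5 km east, -41.5 km north

Distance from S−P lag: d = Δt · v_P v_S / (v_P − v_S) = Δt · (6.85·3.97)/(6.85−3.97) ≈ 9.4425·Δt.
So d_A = 109.19, d_B = 16.11, d_C = 52.25 km.
Circle about each station: (x + 34.9)² + (y − 47.4)² = 109.19²; (x − 44.2)² + (y + 37.9)² = 16.11²; (x + 14.7)² + (y + 12.1)² = 52.25².
Subtracting pairs of circle equations eliminates x²+y² and gives linear equations (the radical axes):
158.2 x − 170.6 y = 11588.20
40.4 x − 119.0 y = 6090.12
Solving the 2×2 system: x ≈ 28.5, y ≈ -41.5 km.
Check against A (with the unrounded x, y): √((x + 34.9)²+(y − 47.4)²) = 109.19 ≈ 109.19 km. ✓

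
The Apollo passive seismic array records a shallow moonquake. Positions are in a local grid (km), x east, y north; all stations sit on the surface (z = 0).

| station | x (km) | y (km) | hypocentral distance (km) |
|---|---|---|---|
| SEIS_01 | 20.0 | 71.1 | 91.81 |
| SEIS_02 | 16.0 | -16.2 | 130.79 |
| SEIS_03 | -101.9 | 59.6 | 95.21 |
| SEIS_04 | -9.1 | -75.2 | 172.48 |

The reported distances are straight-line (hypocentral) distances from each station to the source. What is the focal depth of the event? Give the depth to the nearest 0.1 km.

depth ≈ 69.2 km

Each station gives a sphere (x−x_i)² + (y−y_i)² + z² = d_i² (stations at z=0).
Subtracting the SEIS_01 sphere from SEIS_02 and SEIS_03: z² cancels, leaving linear equations in x and y:
-8.0 x − 174.6 y = -13613.72
-243.8 x − 23.0 y = 7844.69
Solving: x ≈ -39.704, y ≈ 79.790 km (keep extra digits for the depth step; rounded: -39.7, 79.8).
Then from the SEIS_01 sphere: z² = 91.81² − (x − 20.0)² − (y − 71.1)² with x = -39.704, y = 79.790, so z ≈ 69.203 ≈ 69.2 km.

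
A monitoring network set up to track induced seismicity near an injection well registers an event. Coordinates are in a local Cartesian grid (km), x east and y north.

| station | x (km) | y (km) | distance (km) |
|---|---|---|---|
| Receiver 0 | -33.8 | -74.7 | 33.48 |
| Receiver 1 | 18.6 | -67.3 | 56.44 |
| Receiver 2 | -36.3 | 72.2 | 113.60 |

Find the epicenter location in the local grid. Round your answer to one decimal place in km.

(-31.5, -41.3)

Circle about each station: (x + 33.8)² + (y + 74.7)² = 33.48²; (x − 18.6)² + (y + 67.3)² = 56.44²; (x + 36.3)² + (y − 72.2)² = 113.60².
Subtracting the Receiver 0 equation from the Receiver 1 and Receiver 2 equations removes the quadratic terms:
104.8 x + 14.8 y = -3911.84
-5.0 x + 293.8 y = -11976.05
Solving the 2×2 system: x ≈ -31.5, y ≈ -41.3 km.
Check against Receiver 0 (with the unrounded x, y): √((x + 33.8)²+(y + 74.7)²) = 33.48 ≈ 33.48 km. ✓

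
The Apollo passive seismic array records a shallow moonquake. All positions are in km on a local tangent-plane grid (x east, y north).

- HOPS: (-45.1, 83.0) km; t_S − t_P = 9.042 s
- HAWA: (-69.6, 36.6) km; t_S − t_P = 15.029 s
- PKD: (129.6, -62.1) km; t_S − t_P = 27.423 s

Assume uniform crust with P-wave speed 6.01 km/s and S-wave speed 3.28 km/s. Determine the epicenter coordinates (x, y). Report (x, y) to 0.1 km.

(17.6, 101.2)

Distance from S−P lag: d = Δt · v_P v_S / (v_P − v_S) = Δt · (6.01·3.28)/(6.01−3.28) ≈ 7.2208·Δt.
So d_HOPS = 65.29, d_HAWA = 108.52, d_PKD = 198.02 km.
Circle about each station: (x + 45.1)² + (y − 83.0)² = 65.29²; (x + 69.6)² + (y − 36.6)² = 108.52²; (x − 129.6)² + (y + 62.1)² = 198.02².
Subtracting pairs of circle equations eliminates x²+y² and gives linear equations (the radical axes):
-49.0 x − 92.8 y = -10253.10
349.4 x − 290.2 y = -23219.58
Solving the 2×2 system: x ≈ 17.6, y ≈ 101.2 km.
Check against HOPS (with the unrounded x, y): √((x + 45.1)²+(y − 83.0)²) = 65.28 ≈ 65.29 km. ✓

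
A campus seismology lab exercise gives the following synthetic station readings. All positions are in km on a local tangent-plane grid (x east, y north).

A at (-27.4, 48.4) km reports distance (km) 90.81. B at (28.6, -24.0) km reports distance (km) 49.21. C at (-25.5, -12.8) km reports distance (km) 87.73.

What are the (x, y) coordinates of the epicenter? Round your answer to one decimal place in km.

57.4 km east, 15.9 km north

Circle about each station: (x + 27.4)² + (y − 48.4)² = 90.81²; (x − 28.6)² + (y + 24.0)² = 49.21²; (x + 25.5)² + (y + 12.8)² = 87.73².
Subtracting the A equation from the B and C equations removes the quadratic terms:
112.0 x − 144.8 y = 4125.47
3.8 x − 122.4 y = -1729.33
Solving the 2×2 system: x ≈ 57.4, y ≈ 15.9 km.
Check against A (with the unrounded x, y): √((x + 27.4)²+(y − 48.4)²) = 90.82 ≈ 90.81 km. ✓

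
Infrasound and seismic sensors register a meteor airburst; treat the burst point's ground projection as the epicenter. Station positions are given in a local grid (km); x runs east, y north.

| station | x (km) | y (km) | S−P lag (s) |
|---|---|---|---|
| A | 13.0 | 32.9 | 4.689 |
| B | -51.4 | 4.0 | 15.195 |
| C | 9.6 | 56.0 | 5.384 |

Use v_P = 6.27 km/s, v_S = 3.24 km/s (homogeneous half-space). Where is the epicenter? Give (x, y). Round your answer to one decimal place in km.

43.0 km east, 42.3 km north

Distance from S−P lag: d = Δt · v_P v_S / (v_P − v_S) = Δt · (6.27·3.24)/(6.27−3.24) ≈ 6.7046·Δt.
So d_A = 31.44, d_B = 101.88, d_C = 36.10 km.
Circle about each station: (x − 13.0)² + (y − 32.9)² = 31.44²; (x + 51.4)² + (y − 4.0)² = 101.88²; (x − 9.6)² + (y − 56.0)² = 36.10².
Subtracting the A equation from the B and C equations removes the quadratic terms:
-128.8 x − 57.8 y = -7984.51
-6.8 x + 46.2 y = 1662.01
Solving the 2×2 system: x ≈ 43.0, y ≈ 42.3 km.
Check against A (with the unrounded x, y): √((x − 13.0)²+(y − 32.9)²) = 31.45 ≈ 31.44 km. ✓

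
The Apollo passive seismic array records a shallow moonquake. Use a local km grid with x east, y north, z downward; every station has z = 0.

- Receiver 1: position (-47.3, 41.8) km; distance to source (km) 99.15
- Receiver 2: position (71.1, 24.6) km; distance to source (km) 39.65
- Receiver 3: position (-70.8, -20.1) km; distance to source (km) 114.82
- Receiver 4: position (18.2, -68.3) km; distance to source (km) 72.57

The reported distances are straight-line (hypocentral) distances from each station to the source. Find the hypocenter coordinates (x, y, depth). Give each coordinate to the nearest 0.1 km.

Each station gives a sphere (x−x_i)² + (y−y_i)² + z² = d_i² (stations at z=0).
Subtracting the Receiver 1 sphere from Receiver 2 and Receiver 3: z² cancels, leaving linear equations in x and y:
236.8 x − 34.4 y = 9934.44
-47.0 x − 123.8 y = -1920.79
Solving: x ≈ 41.896, y ≈ -0.390 km (keep extra digits for the depth step; rounded: 41.9, -0.4).
Then from the Receiver 1 sphere: z² = 99.15² − (x + 47.3)² − (y − 41.8)² with x = 41.896, y = -0.390, so z ≈ 9.737 ≈ 9.7 km.
Check against Receiver 4 (with the unrounded solution): distance 72.58 ≈ 72.57 km. ✓

x ≈ 41.9 km, y ≈ -0.4 km, depth ≈ 9.7 km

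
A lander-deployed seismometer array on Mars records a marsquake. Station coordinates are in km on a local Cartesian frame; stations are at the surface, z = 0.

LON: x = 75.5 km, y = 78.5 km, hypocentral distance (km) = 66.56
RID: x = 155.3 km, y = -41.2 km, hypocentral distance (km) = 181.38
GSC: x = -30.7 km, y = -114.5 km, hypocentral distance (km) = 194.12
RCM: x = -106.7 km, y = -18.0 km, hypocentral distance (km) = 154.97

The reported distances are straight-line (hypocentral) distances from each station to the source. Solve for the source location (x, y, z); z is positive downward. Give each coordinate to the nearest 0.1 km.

Each station gives a sphere (x−x_i)² + (y−y_i)² + z² = d_i² (stations at z=0).
Subtracting the LON sphere from RID and GSC: z² cancels, leaving linear equations in x and y:
159.6 x − 239.4 y = -14515.44
-212.4 x − 386.0 y = -31062.10
Solving: x ≈ 16.303, y ≈ 71.501 km (keep extra digits for the depth step; rounded: 16.3, 71.5).
Then from the LON sphere: z² = 66.56² − (x − 75.5)² − (y − 78.5)² with x = 16.303, y = 71.501, so z ≈ 29.614 ≈ 29.6 km.
Check against RCM (with the unrounded solution): distance 154.97 ≈ 154.97 km. ✓

x ≈ 16.3 km, y ≈ 71.5 km, depth ≈ 29.6 km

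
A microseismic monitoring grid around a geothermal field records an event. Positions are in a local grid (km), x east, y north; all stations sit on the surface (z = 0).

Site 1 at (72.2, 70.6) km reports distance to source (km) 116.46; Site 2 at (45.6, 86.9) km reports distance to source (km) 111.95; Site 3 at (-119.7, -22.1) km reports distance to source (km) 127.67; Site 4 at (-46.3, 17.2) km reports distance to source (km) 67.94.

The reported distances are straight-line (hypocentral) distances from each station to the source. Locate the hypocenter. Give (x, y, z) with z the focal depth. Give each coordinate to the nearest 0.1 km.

Each station gives a sphere (x−x_i)² + (y−y_i)² + z² = d_i² (stations at z=0).
Subtracting the Site 1 sphere from Site 2 and Site 3: z² cancels, leaving linear equations in x and y:
-53.2 x + 32.6 y = 463.90
-383.8 x − 185.4 y = 1882.60
Solving: x ≈ -6.587, y ≈ 3.481 km (keep extra digits for the depth step; rounded: -6.6, 3.5).
Then from the Site 1 sphere: z² = 116.46² − (x − 72.2)² − (y − 70.6)² with x = -6.587, y = 3.481, so z ≈ 53.391 ≈ 53.4 km.
Check against Site 4 (with the unrounded solution): distance 67.94 ≈ 67.94 km. ✓

(-6.6, 3.5, 53.4)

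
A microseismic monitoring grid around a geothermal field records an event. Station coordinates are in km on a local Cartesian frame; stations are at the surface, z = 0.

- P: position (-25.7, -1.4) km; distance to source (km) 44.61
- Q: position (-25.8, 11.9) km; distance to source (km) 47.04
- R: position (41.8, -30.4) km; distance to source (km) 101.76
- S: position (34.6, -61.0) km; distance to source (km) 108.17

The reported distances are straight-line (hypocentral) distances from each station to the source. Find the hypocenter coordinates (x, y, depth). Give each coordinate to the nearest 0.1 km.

Each station gives a sphere (x−x_i)² + (y−y_i)² + z² = d_i² (stations at z=0).
Subtracting the P sphere from Q and R: z² cancels, leaving linear equations in x and y:
-0.2 x + 26.6 y = -77.91
135.0 x − 58.0 y = -6356.10
Solving: x ≈ -48.497, y ≈ -3.294 km (keep extra digits for the depth step; rounded: -48.5, -3.3).
Then from the P sphere: z² = 44.61² − (x + 25.7)² − (y + 1.4)² with x = -48.497, y = -3.294, so z ≈ 38.298 ≈ 38.3 km.
Check against S (with the unrounded solution): distance 108.18 ≈ 108.17 km. ✓

(-48.5, -3.3, 38.3)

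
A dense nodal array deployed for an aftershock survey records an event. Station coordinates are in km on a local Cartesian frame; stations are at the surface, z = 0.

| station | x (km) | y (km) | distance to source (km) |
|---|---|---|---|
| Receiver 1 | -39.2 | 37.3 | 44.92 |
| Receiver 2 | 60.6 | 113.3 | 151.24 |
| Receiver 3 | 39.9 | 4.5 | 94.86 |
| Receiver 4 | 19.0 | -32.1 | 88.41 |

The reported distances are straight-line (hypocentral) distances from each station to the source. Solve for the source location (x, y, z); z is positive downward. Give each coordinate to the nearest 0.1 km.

Each station gives a sphere (x−x_i)² + (y−y_i)² + z² = d_i² (stations at z=0).
Subtracting the Receiver 1 sphere from Receiver 2 and Receiver 3: z² cancels, leaving linear equations in x and y:
199.6 x + 152.0 y = -7274.41
158.2 x − 65.6 y = -8296.28
Solving: x ≈ -46.802, y ≈ 13.601 km (keep extra digits for the depth step; rounded: -46.8, 13.6).
Then from the Receiver 1 sphere: z² = 44.92² − (x + 39.2)² − (y − 37.3)² with x = -46.802, y = 13.601, so z ≈ 37.395 ≈ 37.4 km.

x ≈ -46.8 km, y ≈ 13.6 km, depth ≈ 37.4 km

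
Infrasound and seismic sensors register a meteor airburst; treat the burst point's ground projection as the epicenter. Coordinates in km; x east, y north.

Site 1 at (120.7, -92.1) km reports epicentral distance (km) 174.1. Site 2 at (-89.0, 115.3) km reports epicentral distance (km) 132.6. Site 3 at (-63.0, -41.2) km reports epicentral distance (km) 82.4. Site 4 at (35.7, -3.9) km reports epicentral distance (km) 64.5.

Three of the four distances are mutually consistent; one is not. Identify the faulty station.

Solve using three stations at a time. Using Site 1, Site 2, Site 4 (subtract circle equations pairwise → linear system) gives (x, y) ≈ (-29.0, -3.1).
Distances from that point to each station vs reported:
  Site 1: calculated 174.2 vs reported 174.1 → residual 0.1 km
  Site 2: calculated 132.7 vs reported 132.6 → residual 0.1 km
  Site 3: calculated 51.0 vs reported 82.4 → residual 31.4 km
  Site 4: calculated 64.8 vs reported 64.5 → residual 0.3 km
Site 1, Site 2, Site 4 are mutually consistent (residuals ≈ 0); Site 3 is off by 31.4 km.

Site 3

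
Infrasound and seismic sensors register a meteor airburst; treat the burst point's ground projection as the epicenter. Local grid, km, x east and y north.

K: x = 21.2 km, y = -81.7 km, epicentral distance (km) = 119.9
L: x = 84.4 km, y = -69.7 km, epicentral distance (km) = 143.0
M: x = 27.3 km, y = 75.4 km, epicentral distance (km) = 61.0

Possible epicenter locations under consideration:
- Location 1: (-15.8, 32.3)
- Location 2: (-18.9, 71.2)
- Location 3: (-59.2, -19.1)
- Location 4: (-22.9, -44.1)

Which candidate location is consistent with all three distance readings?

Location 1

For each candidate, compare |candidate − station| to the reported distance:
Location 1: residuals K 0.0, L 0.0, M 0.0 → max 0.0 km
Location 2: residuals K 38.2, L 31.7, M 14.6 → max 38.2 km
Location 3: residuals K 18.0, L 9.3, M 67.1 → max 67.1 km
Location 4: residuals K 61.9, L 32.7, M 68.6 → max 68.6 km
Only Location 1 has all residuals ≈ 0.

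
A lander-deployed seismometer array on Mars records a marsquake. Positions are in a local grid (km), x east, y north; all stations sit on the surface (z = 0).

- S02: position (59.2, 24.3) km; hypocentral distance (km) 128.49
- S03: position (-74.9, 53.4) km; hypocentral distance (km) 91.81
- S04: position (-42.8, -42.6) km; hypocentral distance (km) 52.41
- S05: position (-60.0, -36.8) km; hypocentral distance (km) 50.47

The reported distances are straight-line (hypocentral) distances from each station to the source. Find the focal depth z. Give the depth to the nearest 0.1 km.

Each station gives a sphere (x−x_i)² + (y−y_i)² + z² = d_i² (stations at z=0).
Subtracting the S02 sphere from S03 and S04: z² cancels, leaving linear equations in x and y:
-268.2 x + 58.2 y = 12447.04
-204.0 x − 133.8 y = 13314.34
Solving: x ≈ -51.097, y ≈ -21.603 km (keep extra digits for the depth step; rounded: -51.1, -21.6).
Then from the S02 sphere: z² = 128.49² − (x − 59.2)² − (y − 24.3)² with x = -51.097, y = -21.603, so z ≈ 47.299 ≈ 47.3 km.

depth ≈ 47.3 km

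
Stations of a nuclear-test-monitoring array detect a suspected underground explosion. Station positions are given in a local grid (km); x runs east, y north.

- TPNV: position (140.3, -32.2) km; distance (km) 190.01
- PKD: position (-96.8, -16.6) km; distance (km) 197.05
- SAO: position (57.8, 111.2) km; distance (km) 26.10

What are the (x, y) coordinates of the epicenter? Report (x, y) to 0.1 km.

37.5 km east, 127.6 km north

Circle about each station: (x − 140.3)² + (y + 32.2)² = 190.01²; (x + 96.8)² + (y + 16.6)² = 197.05²; (x − 57.8)² + (y − 111.2)² = 26.10².
Subtracting pairs of circle equations eliminates x²+y² and gives linear equations (the radical axes):
-474.2 x + 31.2 y = -13800.03
-165.0 x + 286.8 y = 30407.94
Solving the 2×2 system: x ≈ 37.5, y ≈ 127.6 km.
Check against TPNV (with the unrounded x, y): √((x − 140.3)²+(y + 32.2)²) = 190.01 ≈ 190.01 km. ✓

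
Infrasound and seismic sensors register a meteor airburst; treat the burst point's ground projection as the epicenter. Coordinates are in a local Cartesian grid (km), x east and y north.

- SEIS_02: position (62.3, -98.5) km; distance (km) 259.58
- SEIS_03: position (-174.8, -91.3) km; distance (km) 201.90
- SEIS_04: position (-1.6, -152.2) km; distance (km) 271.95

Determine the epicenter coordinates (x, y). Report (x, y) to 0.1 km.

(-106.5, 98.7)

Circle about each station: (x − 62.3)² + (y + 98.5)² = 259.58²; (x + 174.8)² + (y + 91.3)² = 201.90²; (x + 1.6)² + (y + 152.2)² = 271.95².
Subtracting the SEIS_02 equation from the SEIS_03 and SEIS_04 equations removes the quadratic terms:
-474.2 x + 14.4 y = 51925.36
-127.8 x − 107.4 y = 3008.83
Solving the 2×2 system: x ≈ -106.5, y ≈ 98.7 km.
Check against SEIS_02 (with the unrounded x, y): √((x − 62.3)²+(y + 98.5)²) = 259.59 ≈ 259.58 km. ✓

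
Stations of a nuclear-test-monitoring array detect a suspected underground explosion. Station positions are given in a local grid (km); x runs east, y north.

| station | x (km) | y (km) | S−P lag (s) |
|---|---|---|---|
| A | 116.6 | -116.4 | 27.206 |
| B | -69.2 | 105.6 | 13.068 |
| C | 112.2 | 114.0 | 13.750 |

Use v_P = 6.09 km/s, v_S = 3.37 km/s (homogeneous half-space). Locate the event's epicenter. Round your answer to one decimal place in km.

Distance from S−P lag: d = Δt · v_P v_S / (v_P − v_S) = Δt · (6.09·3.37)/(6.09−3.37) ≈ 7.5453·Δt.
So d_A = 205.28, d_B = 98.60, d_C = 103.75 km.
Circle about each station: (x − 116.6)² + (y + 116.4)² = 205.28²; (x + 69.2)² + (y − 105.6)² = 98.60²; (x − 112.2)² + (y − 114.0)² = 103.75².
Subtracting the A equation from the B and C equations removes the quadratic terms:
-371.6 x + 444.0 y = 21213.40
-8.8 x + 460.8 y = 29816.14
Solving the 2×2 system: x ≈ 20.7, y ≈ 65.1 km.
Check against A (with the unrounded x, y): √((x − 116.6)²+(y + 116.4)²) = 205.28 ≈ 205.28 km. ✓

20.7 km east, 65.1 km north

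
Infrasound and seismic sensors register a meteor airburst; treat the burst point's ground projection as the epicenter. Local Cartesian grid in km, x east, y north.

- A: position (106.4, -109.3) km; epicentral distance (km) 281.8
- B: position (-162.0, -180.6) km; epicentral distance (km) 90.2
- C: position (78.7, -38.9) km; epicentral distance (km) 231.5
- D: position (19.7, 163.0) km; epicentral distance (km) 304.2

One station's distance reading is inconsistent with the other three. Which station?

A

Solve using three stations at a time. Using B, C, D (subtract circle equations pairwise → linear system) gives (x, y) ≈ (-146.7, -91.7).
Distances from that point to each station vs reported:
  A: calculated 253.7 vs reported 281.8 → residual 28.1 km
  B: calculated 90.2 vs reported 90.2 → residual 0.0 km
  C: calculated 231.5 vs reported 231.5 → residual 0.0 km
  D: calculated 304.2 vs reported 304.2 → residual 0.0 km
B, C, D are mutually consistent (residuals ≈ 0); A is off by 28.1 km.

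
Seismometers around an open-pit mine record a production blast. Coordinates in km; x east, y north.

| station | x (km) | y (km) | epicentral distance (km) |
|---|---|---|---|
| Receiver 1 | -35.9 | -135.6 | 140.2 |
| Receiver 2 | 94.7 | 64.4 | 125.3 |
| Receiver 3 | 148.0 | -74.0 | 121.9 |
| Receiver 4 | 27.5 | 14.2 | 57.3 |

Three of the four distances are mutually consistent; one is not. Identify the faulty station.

Solve using three stations at a time. Using Receiver 2, Receiver 3, Receiver 4 (subtract circle equations pairwise → linear system) gives (x, y) ≈ (30.2, -43.0).
Distances from that point to each station vs reported:
  Receiver 1: calculated 113.8 vs reported 140.2 → residual 26.4 km
  Receiver 2: calculated 125.3 vs reported 125.3 → residual 0.0 km
  Receiver 3: calculated 121.9 vs reported 121.9 → residual 0.0 km
  Receiver 4: calculated 57.2 vs reported 57.3 → residual 0.1 km
Receiver 2, Receiver 3, Receiver 4 are mutually consistent (residuals ≈ 0); Receiver 1 is off by 26.4 km.

Receiver 1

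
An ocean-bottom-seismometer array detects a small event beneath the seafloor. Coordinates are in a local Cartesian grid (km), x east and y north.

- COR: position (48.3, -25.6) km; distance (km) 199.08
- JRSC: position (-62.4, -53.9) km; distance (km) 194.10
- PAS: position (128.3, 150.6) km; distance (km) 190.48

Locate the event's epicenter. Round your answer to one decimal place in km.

-61.9 km east, 140.2 km north

Circle about each station: (x − 48.3)² + (y + 25.6)² = 199.08²; (x + 62.4)² + (y + 53.9)² = 194.10²; (x − 128.3)² + (y − 150.6)² = 190.48².
Subtracting the COR equation from the JRSC and PAS equations removes the quadratic terms:
-221.4 x − 56.6 y = 5768.76
160.0 x + 352.4 y = 39503.22
Solving the 2×2 system: x ≈ -61.9, y ≈ 140.2 km.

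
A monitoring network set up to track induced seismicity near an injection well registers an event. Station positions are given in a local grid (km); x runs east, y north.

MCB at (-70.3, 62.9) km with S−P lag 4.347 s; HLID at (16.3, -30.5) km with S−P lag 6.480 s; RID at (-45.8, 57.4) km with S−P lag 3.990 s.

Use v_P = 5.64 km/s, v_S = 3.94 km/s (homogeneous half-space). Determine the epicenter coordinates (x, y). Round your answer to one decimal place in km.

Distance from S−P lag: d = Δt · v_P v_S / (v_P − v_S) = Δt · (5.64·3.94)/(5.64−3.94) ≈ 13.0715·Δt.
So d_MCB = 56.82, d_HLID = 84.70, d_RID = 52.16 km.
Circle about each station: (x + 70.3)² + (y − 62.9)² = 56.82²; (x − 16.3)² + (y + 30.5)² = 84.70²; (x + 45.8)² + (y − 57.4)² = 52.16².
Subtracting pairs of circle equations eliminates x²+y² and gives linear equations (the radical axes):
173.2 x − 186.8 y = -11648.14
49.0 x − 11.0 y = -2998.25
Solving the 2×2 system: x ≈ -59.6, y ≈ 7.1 km.

-59.6 km east, 7.1 km north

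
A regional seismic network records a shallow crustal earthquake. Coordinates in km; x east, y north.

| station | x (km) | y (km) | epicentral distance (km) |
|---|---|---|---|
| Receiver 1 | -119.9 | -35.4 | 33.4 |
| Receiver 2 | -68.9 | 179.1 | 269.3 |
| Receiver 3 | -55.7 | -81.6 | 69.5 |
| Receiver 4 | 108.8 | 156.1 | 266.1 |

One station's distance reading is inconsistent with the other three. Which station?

Receiver 2

Solve using three stations at a time. Using Receiver 1, Receiver 3, Receiver 4 (subtract circle equations pairwise → linear system) gives (x, y) ≈ (-89.8, -21.0).
Distances from that point to each station vs reported:
  Receiver 1: calculated 33.4 vs reported 33.4 → residual 0.0 km
  Receiver 2: calculated 201.2 vs reported 269.3 → residual 68.1 km
  Receiver 3: calculated 69.5 vs reported 69.5 → residual 0.0 km
  Receiver 4: calculated 266.1 vs reported 266.1 → residual 0.0 km
Receiver 1, Receiver 3, Receiver 4 are mutually consistent (residuals ≈ 0); Receiver 2 is off by 68.1 km.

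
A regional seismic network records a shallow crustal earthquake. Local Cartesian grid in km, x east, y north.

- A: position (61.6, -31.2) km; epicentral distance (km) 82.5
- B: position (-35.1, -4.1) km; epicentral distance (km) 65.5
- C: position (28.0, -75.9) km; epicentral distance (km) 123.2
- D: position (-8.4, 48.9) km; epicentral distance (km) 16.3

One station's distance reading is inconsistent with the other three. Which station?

Solve using three stations at a time. Using B, C, D (subtract circle equations pairwise → linear system) gives (x, y) ≈ (7.6, 45.6).
Distances from that point to each station vs reported:
  A: calculated 93.9 vs reported 82.5 → residual 11.4 km
  B: calculated 65.5 vs reported 65.5 → residual 0.0 km
  C: calculated 123.2 vs reported 123.2 → residual 0.0 km
  D: calculated 16.3 vs reported 16.3 → residual 0.0 km
B, C, D are mutually consistent (residuals ≈ 0); A is off by 11.4 km.

A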